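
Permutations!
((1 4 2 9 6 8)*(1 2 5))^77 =((1 4 5)(2 9 6 8))^77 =(1 5 4)(2 9 6 8)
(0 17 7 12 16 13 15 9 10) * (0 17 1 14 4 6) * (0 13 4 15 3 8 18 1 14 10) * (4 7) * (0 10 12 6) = [14, 12, 2, 8, 0, 5, 13, 6, 18, 10, 17, 11, 16, 3, 15, 9, 7, 4, 1] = (0 14 15 9 10 17 4)(1 12 16 7 6 13 3 8 18)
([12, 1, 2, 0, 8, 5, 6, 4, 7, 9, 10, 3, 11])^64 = [0, 1, 2, 3, 8, 5, 6, 4, 7, 9, 10, 11, 12]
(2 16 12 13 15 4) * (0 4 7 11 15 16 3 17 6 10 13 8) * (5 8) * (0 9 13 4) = (2 3 17 6 10 4)(5 8 9 13 16 12)(7 11 15) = [0, 1, 3, 17, 2, 8, 10, 11, 9, 13, 4, 15, 5, 16, 14, 7, 12, 6]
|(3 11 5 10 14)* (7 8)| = 10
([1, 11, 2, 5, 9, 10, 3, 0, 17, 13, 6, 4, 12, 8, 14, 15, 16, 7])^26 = (0 7 17 8 13 9 4 11 1)(3 10)(5 6)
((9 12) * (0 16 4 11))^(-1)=((0 16 4 11)(9 12))^(-1)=(0 11 4 16)(9 12)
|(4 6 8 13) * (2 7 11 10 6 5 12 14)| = 11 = |(2 7 11 10 6 8 13 4 5 12 14)|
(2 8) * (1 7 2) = (1 7 2 8) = [0, 7, 8, 3, 4, 5, 6, 2, 1]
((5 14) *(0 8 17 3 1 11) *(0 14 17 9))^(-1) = (0 9 8)(1 3 17 5 14 11)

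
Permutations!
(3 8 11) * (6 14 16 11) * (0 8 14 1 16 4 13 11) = (0 8 6 1 16)(3 14 4 13 11) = [8, 16, 2, 14, 13, 5, 1, 7, 6, 9, 10, 3, 12, 11, 4, 15, 0]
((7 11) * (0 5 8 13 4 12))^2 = (0 8 4)(5 13 12)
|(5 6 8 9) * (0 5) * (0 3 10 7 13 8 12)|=12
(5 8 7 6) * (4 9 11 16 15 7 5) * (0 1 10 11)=(0 1 10 11 16 15 7 6 4 9)(5 8)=[1, 10, 2, 3, 9, 8, 4, 6, 5, 0, 11, 16, 12, 13, 14, 7, 15]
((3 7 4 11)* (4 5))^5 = (11)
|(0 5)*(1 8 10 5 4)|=|(0 4 1 8 10 5)|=6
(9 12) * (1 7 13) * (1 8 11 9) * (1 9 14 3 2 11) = (1 7 13 8)(2 11 14 3)(9 12) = [0, 7, 11, 2, 4, 5, 6, 13, 1, 12, 10, 14, 9, 8, 3]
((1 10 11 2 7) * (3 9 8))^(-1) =(1 7 2 11 10)(3 8 9)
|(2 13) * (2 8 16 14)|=|(2 13 8 16 14)|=5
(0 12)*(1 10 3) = (0 12)(1 10 3) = [12, 10, 2, 1, 4, 5, 6, 7, 8, 9, 3, 11, 0]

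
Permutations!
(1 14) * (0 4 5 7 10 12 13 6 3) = (0 4 5 7 10 12 13 6 3)(1 14) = [4, 14, 2, 0, 5, 7, 3, 10, 8, 9, 12, 11, 13, 6, 1]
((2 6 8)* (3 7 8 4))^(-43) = ((2 6 4 3 7 8))^(-43) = (2 8 7 3 4 6)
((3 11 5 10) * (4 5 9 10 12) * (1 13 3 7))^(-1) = ((1 13 3 11 9 10 7)(4 5 12))^(-1) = (1 7 10 9 11 3 13)(4 12 5)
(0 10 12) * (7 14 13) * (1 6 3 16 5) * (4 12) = (0 10 4 12)(1 6 3 16 5)(7 14 13) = [10, 6, 2, 16, 12, 1, 3, 14, 8, 9, 4, 11, 0, 7, 13, 15, 5]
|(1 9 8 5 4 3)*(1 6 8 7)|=15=|(1 9 7)(3 6 8 5 4)|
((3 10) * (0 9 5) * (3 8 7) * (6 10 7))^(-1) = (0 5 9)(3 7)(6 8 10) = ((0 9 5)(3 7)(6 10 8))^(-1)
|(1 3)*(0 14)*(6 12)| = 2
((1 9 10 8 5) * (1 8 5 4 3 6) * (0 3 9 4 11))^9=((0 3 6 1 4 9 10 5 8 11))^9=(0 11 8 5 10 9 4 1 6 3)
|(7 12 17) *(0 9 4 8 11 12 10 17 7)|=9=|(0 9 4 8 11 12 7 10 17)|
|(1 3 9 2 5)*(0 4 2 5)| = 12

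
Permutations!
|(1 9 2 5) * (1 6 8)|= |(1 9 2 5 6 8)|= 6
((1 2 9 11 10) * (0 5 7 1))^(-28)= (0 2)(1 10)(5 9)(7 11)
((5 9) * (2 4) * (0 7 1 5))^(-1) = (0 9 5 1 7)(2 4)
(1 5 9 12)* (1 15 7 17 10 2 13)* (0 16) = (0 16)(1 5 9 12 15 7 17 10 2 13) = [16, 5, 13, 3, 4, 9, 6, 17, 8, 12, 2, 11, 15, 1, 14, 7, 0, 10]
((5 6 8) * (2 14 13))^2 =(2 13 14)(5 8 6)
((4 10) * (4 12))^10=((4 10 12))^10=(4 10 12)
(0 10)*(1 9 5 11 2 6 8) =(0 10)(1 9 5 11 2 6 8) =[10, 9, 6, 3, 4, 11, 8, 7, 1, 5, 0, 2]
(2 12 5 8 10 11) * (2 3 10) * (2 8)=[0, 1, 12, 10, 4, 2, 6, 7, 8, 9, 11, 3, 5]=(2 12 5)(3 10 11)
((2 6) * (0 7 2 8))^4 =((0 7 2 6 8))^4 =(0 8 6 2 7)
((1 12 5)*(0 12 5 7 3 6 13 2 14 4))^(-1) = ((0 12 7 3 6 13 2 14 4)(1 5))^(-1) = (0 4 14 2 13 6 3 7 12)(1 5)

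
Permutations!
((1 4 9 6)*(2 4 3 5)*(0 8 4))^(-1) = ((0 8 4 9 6 1 3 5 2))^(-1) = (0 2 5 3 1 6 9 4 8)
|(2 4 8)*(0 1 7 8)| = |(0 1 7 8 2 4)| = 6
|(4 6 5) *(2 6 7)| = 5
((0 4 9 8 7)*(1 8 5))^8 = (0 4 9 5 1 8 7)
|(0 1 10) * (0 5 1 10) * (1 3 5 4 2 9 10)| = |(0 1)(2 9 10 4)(3 5)| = 4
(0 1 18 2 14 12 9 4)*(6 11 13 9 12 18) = [1, 6, 14, 3, 0, 5, 11, 7, 8, 4, 10, 13, 12, 9, 18, 15, 16, 17, 2] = (0 1 6 11 13 9 4)(2 14 18)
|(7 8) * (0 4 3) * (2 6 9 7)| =15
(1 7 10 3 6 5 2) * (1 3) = (1 7 10)(2 3 6 5) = [0, 7, 3, 6, 4, 2, 5, 10, 8, 9, 1]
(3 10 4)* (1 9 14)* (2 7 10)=(1 9 14)(2 7 10 4 3)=[0, 9, 7, 2, 3, 5, 6, 10, 8, 14, 4, 11, 12, 13, 1]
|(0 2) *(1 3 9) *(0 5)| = 3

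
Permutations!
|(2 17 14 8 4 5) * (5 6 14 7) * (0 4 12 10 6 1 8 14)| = |(0 4 1 8 12 10 6)(2 17 7 5)| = 28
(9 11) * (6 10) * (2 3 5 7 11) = (2 3 5 7 11 9)(6 10) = [0, 1, 3, 5, 4, 7, 10, 11, 8, 2, 6, 9]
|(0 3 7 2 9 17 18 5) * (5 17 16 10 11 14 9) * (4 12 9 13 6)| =90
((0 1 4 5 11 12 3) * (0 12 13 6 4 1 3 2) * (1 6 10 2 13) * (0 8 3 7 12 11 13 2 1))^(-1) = ((0 7 12 2 8 3 11)(1 6 4 5 13 10))^(-1) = (0 11 3 8 2 12 7)(1 10 13 5 4 6)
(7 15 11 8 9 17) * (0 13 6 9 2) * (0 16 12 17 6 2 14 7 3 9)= [13, 1, 16, 9, 4, 5, 0, 15, 14, 6, 10, 8, 17, 2, 7, 11, 12, 3]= (0 13 2 16 12 17 3 9 6)(7 15 11 8 14)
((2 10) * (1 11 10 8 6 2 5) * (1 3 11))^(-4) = ((2 8 6)(3 11 10 5))^(-4) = (11)(2 6 8)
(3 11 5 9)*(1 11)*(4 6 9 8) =(1 11 5 8 4 6 9 3) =[0, 11, 2, 1, 6, 8, 9, 7, 4, 3, 10, 5]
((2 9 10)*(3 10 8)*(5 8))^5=(2 10 3 8 5 9)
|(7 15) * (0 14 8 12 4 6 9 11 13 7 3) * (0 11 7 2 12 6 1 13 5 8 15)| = 10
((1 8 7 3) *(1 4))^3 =(1 3 8 4 7) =((1 8 7 3 4))^3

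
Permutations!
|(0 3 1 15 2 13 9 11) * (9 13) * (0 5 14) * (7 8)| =18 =|(0 3 1 15 2 9 11 5 14)(7 8)|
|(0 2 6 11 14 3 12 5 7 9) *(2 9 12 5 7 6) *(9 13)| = |(0 13 9)(3 5 6 11 14)(7 12)| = 30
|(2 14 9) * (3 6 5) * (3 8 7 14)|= |(2 3 6 5 8 7 14 9)|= 8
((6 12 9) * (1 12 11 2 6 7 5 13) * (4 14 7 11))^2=(1 9 2 4 7 13 12 11 6 14 5)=((1 12 9 11 2 6 4 14 7 5 13))^2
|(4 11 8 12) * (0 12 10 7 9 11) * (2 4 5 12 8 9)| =|(0 8 10 7 2 4)(5 12)(9 11)| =6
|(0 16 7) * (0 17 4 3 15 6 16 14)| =|(0 14)(3 15 6 16 7 17 4)| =14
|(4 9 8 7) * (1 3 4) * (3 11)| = |(1 11 3 4 9 8 7)| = 7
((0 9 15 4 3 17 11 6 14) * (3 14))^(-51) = ((0 9 15 4 14)(3 17 11 6))^(-51) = (0 14 4 15 9)(3 17 11 6)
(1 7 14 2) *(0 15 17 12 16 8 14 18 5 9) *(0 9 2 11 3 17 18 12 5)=[15, 7, 1, 17, 4, 2, 6, 12, 14, 9, 10, 3, 16, 13, 11, 18, 8, 5, 0]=(0 15 18)(1 7 12 16 8 14 11 3 17 5 2)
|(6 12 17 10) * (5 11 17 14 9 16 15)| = |(5 11 17 10 6 12 14 9 16 15)| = 10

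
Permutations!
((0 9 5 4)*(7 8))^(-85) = ((0 9 5 4)(7 8))^(-85) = (0 4 5 9)(7 8)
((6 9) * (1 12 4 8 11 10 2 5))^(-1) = (1 5 2 10 11 8 4 12)(6 9)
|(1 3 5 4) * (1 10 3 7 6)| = |(1 7 6)(3 5 4 10)| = 12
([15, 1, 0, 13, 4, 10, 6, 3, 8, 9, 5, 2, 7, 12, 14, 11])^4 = [0, 1, 2, 3, 4, 5, 6, 7, 8, 9, 10, 11, 12, 13, 14, 15]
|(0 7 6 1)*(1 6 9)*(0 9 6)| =6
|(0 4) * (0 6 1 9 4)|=4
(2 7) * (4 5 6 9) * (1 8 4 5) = (1 8 4)(2 7)(5 6 9) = [0, 8, 7, 3, 1, 6, 9, 2, 4, 5]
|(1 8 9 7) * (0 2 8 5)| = 7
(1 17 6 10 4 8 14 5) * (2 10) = (1 17 6 2 10 4 8 14 5) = [0, 17, 10, 3, 8, 1, 2, 7, 14, 9, 4, 11, 12, 13, 5, 15, 16, 6]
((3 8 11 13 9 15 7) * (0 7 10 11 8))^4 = (0 7 3)(9 13 11 10 15) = ((0 7 3)(9 15 10 11 13))^4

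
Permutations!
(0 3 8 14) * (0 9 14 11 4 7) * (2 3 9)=(0 9 14 2 3 8 11 4 7)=[9, 1, 3, 8, 7, 5, 6, 0, 11, 14, 10, 4, 12, 13, 2]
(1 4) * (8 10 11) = (1 4)(8 10 11) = [0, 4, 2, 3, 1, 5, 6, 7, 10, 9, 11, 8]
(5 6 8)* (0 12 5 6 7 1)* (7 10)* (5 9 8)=(0 12 9 8 6 5 10 7 1)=[12, 0, 2, 3, 4, 10, 5, 1, 6, 8, 7, 11, 9]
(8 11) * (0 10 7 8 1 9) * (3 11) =[10, 9, 2, 11, 4, 5, 6, 8, 3, 0, 7, 1] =(0 10 7 8 3 11 1 9)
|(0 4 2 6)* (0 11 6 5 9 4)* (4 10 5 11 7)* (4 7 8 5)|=|(2 11 6 8 5 9 10 4)|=8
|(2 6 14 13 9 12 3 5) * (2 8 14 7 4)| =|(2 6 7 4)(3 5 8 14 13 9 12)| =28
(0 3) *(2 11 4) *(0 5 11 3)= (2 3 5 11 4)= [0, 1, 3, 5, 2, 11, 6, 7, 8, 9, 10, 4]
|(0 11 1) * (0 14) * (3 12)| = 4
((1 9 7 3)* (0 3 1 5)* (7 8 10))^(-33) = (1 8 7 9 10)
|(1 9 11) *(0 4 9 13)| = 6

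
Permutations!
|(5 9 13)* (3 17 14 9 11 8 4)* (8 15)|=|(3 17 14 9 13 5 11 15 8 4)|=10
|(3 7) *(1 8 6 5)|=4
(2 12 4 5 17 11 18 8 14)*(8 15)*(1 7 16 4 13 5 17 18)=[0, 7, 12, 3, 17, 18, 6, 16, 14, 9, 10, 1, 13, 5, 2, 8, 4, 11, 15]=(1 7 16 4 17 11)(2 12 13 5 18 15 8 14)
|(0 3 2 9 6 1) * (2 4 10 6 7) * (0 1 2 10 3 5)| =|(0 5)(2 9 7 10 6)(3 4)| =10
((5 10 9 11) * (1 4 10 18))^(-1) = ((1 4 10 9 11 5 18))^(-1) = (1 18 5 11 9 10 4)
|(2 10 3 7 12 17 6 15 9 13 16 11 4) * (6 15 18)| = |(2 10 3 7 12 17 15 9 13 16 11 4)(6 18)| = 12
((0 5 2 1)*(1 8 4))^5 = (0 1 4 8 2 5)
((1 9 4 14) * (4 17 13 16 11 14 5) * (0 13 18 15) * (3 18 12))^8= ((0 13 16 11 14 1 9 17 12 3 18 15)(4 5))^8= (0 12 14)(1 13 3)(9 16 18)(11 15 17)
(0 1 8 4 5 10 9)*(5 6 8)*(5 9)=[1, 9, 2, 3, 6, 10, 8, 7, 4, 0, 5]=(0 1 9)(4 6 8)(5 10)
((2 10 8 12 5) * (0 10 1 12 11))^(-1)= (0 11 8 10)(1 2 5 12)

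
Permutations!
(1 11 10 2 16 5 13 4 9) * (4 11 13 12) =(1 13 11 10 2 16 5 12 4 9) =[0, 13, 16, 3, 9, 12, 6, 7, 8, 1, 2, 10, 4, 11, 14, 15, 5]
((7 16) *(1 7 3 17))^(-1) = (1 17 3 16 7)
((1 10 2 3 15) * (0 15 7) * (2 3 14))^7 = ((0 15 1 10 3 7)(2 14))^7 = (0 15 1 10 3 7)(2 14)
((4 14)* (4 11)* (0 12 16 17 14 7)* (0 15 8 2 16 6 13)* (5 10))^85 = (0 12 6 13)(2 11 8 14 15 17 7 16 4)(5 10)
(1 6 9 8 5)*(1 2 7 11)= (1 6 9 8 5 2 7 11)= [0, 6, 7, 3, 4, 2, 9, 11, 5, 8, 10, 1]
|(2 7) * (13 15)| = |(2 7)(13 15)| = 2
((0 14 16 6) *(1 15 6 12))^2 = (0 16 1 6 14 12 15)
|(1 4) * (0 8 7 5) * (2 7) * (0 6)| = 6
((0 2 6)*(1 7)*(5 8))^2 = (8)(0 6 2)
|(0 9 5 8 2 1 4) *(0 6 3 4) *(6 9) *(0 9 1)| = 9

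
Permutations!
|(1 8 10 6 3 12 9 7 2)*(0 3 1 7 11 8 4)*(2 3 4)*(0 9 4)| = 11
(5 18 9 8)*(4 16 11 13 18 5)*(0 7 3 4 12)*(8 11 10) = [7, 1, 2, 4, 16, 5, 6, 3, 12, 11, 8, 13, 0, 18, 14, 15, 10, 17, 9] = (0 7 3 4 16 10 8 12)(9 11 13 18)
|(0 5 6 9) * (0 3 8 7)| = 7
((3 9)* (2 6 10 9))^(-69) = (2 6 10 9 3)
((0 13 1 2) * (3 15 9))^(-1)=(0 2 1 13)(3 9 15)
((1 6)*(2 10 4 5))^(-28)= (10)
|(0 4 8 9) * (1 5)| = 4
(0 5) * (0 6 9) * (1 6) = (0 5 1 6 9) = [5, 6, 2, 3, 4, 1, 9, 7, 8, 0]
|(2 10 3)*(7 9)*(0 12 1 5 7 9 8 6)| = |(0 12 1 5 7 8 6)(2 10 3)| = 21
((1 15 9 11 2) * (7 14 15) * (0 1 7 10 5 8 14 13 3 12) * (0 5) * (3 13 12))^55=((0 1 10)(2 7 12 5 8 14 15 9 11))^55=(0 1 10)(2 7 12 5 8 14 15 9 11)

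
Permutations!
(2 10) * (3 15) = (2 10)(3 15) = [0, 1, 10, 15, 4, 5, 6, 7, 8, 9, 2, 11, 12, 13, 14, 3]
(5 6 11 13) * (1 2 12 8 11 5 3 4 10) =[0, 2, 12, 4, 10, 6, 5, 7, 11, 9, 1, 13, 8, 3] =(1 2 12 8 11 13 3 4 10)(5 6)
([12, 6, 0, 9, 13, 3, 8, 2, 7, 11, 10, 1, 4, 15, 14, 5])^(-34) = [11, 13, 9, 0, 6, 2, 15, 3, 5, 12, 10, 4, 1, 8, 14, 7]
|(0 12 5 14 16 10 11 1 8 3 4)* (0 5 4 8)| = |(0 12 4 5 14 16 10 11 1)(3 8)| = 18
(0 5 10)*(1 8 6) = (0 5 10)(1 8 6) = [5, 8, 2, 3, 4, 10, 1, 7, 6, 9, 0]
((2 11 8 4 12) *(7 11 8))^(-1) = (2 12 4 8)(7 11)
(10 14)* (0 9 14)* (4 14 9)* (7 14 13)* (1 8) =[4, 8, 2, 3, 13, 5, 6, 14, 1, 9, 0, 11, 12, 7, 10] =(0 4 13 7 14 10)(1 8)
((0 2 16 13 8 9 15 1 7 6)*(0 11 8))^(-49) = ((0 2 16 13)(1 7 6 11 8 9 15))^(-49) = (0 13 16 2)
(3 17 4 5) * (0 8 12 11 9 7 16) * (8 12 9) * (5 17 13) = [12, 1, 2, 13, 17, 3, 6, 16, 9, 7, 10, 8, 11, 5, 14, 15, 0, 4] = (0 12 11 8 9 7 16)(3 13 5)(4 17)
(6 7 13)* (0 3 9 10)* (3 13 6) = (0 13 3 9 10)(6 7) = [13, 1, 2, 9, 4, 5, 7, 6, 8, 10, 0, 11, 12, 3]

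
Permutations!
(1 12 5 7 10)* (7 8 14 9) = (1 12 5 8 14 9 7 10) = [0, 12, 2, 3, 4, 8, 6, 10, 14, 7, 1, 11, 5, 13, 9]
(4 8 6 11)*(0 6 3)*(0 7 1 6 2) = (0 2)(1 6 11 4 8 3 7) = [2, 6, 0, 7, 8, 5, 11, 1, 3, 9, 10, 4]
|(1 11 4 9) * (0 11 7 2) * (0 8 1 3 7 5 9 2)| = 10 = |(0 11 4 2 8 1 5 9 3 7)|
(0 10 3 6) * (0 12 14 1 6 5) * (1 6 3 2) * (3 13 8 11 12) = (0 10 2 1 13 8 11 12 14 6 3 5) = [10, 13, 1, 5, 4, 0, 3, 7, 11, 9, 2, 12, 14, 8, 6]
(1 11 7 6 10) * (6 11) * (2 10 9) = (1 6 9 2 10)(7 11) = [0, 6, 10, 3, 4, 5, 9, 11, 8, 2, 1, 7]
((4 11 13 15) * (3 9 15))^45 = (3 4)(9 11)(13 15)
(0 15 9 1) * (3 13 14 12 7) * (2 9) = (0 15 2 9 1)(3 13 14 12 7) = [15, 0, 9, 13, 4, 5, 6, 3, 8, 1, 10, 11, 7, 14, 12, 2]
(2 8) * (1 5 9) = (1 5 9)(2 8) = [0, 5, 8, 3, 4, 9, 6, 7, 2, 1]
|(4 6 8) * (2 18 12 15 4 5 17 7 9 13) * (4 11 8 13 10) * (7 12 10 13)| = 24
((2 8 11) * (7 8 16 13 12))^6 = (2 11 8 7 12 13 16) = ((2 16 13 12 7 8 11))^6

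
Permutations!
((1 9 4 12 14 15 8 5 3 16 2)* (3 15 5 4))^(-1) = (1 2 16 3 9)(4 8 15 5 14 12)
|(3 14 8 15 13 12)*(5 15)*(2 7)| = 14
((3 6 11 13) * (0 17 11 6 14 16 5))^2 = ((0 17 11 13 3 14 16 5))^2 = (0 11 3 16)(5 17 13 14)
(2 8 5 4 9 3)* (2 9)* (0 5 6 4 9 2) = [5, 1, 8, 2, 0, 9, 4, 7, 6, 3] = (0 5 9 3 2 8 6 4)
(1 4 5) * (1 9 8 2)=(1 4 5 9 8 2)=[0, 4, 1, 3, 5, 9, 6, 7, 2, 8]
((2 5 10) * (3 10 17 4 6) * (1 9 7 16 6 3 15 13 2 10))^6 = (1 13)(2 9)(3 15)(4 6)(5 7)(16 17)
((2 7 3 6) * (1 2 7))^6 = ((1 2)(3 6 7))^6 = (7)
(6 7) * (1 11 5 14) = (1 11 5 14)(6 7) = [0, 11, 2, 3, 4, 14, 7, 6, 8, 9, 10, 5, 12, 13, 1]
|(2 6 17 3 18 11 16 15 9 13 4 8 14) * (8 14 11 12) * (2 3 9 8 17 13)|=|(2 6 13 4 14 3 18 12 17 9)(8 11 16 15)|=20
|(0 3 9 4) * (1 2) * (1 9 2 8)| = 10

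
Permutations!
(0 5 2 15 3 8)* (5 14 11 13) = (0 14 11 13 5 2 15 3 8) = [14, 1, 15, 8, 4, 2, 6, 7, 0, 9, 10, 13, 12, 5, 11, 3]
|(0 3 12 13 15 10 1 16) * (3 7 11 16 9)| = 28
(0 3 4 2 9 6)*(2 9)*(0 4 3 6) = (0 6 4 9) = [6, 1, 2, 3, 9, 5, 4, 7, 8, 0]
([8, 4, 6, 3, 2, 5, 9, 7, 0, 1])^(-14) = (1 4 2 6 9)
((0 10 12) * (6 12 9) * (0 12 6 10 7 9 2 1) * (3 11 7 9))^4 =((12)(0 9 10 2 1)(3 11 7))^4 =(12)(0 1 2 10 9)(3 11 7)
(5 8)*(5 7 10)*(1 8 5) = (1 8 7 10) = [0, 8, 2, 3, 4, 5, 6, 10, 7, 9, 1]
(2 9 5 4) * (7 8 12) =(2 9 5 4)(7 8 12) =[0, 1, 9, 3, 2, 4, 6, 8, 12, 5, 10, 11, 7]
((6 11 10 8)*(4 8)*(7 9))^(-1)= (4 10 11 6 8)(7 9)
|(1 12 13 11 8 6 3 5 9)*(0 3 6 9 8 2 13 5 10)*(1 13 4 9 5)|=|(0 3 10)(1 12)(2 4 9 13 11)(5 8)|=30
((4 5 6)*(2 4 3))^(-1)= ((2 4 5 6 3))^(-1)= (2 3 6 5 4)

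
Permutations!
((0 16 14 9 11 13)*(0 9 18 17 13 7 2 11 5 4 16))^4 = (2 11 7)(4 17)(5 18)(9 14)(13 16)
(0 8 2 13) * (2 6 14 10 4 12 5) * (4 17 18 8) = (0 4 12 5 2 13)(6 14 10 17 18 8) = [4, 1, 13, 3, 12, 2, 14, 7, 6, 9, 17, 11, 5, 0, 10, 15, 16, 18, 8]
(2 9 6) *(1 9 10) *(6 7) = [0, 9, 10, 3, 4, 5, 2, 6, 8, 7, 1] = (1 9 7 6 2 10)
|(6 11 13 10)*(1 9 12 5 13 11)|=7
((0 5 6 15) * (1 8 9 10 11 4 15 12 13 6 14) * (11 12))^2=(0 14 8 10 13 11 15 5 1 9 12 6 4)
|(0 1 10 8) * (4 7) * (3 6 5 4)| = 20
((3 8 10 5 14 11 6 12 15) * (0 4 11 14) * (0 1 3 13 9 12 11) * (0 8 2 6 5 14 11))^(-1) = ((0 4 8 10 14 11 5 1 3 2 6)(9 12 15 13))^(-1) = (0 6 2 3 1 5 11 14 10 8 4)(9 13 15 12)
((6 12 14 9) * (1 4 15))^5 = (1 15 4)(6 12 14 9)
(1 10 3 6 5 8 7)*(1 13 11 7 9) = [0, 10, 2, 6, 4, 8, 5, 13, 9, 1, 3, 7, 12, 11] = (1 10 3 6 5 8 9)(7 13 11)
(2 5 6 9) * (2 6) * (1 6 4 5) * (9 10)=(1 6 10 9 4 5 2)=[0, 6, 1, 3, 5, 2, 10, 7, 8, 4, 9]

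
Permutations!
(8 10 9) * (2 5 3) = (2 5 3)(8 10 9) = [0, 1, 5, 2, 4, 3, 6, 7, 10, 8, 9]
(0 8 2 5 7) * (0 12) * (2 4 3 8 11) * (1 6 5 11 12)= [12, 6, 11, 8, 3, 7, 5, 1, 4, 9, 10, 2, 0]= (0 12)(1 6 5 7)(2 11)(3 8 4)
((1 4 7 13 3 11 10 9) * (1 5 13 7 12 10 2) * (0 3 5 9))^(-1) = ((0 3 11 2 1 4 12 10)(5 13))^(-1) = (0 10 12 4 1 2 11 3)(5 13)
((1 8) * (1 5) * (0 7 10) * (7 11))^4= (11)(1 8 5)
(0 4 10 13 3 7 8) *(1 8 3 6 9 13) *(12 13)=[4, 8, 2, 7, 10, 5, 9, 3, 0, 12, 1, 11, 13, 6]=(0 4 10 1 8)(3 7)(6 9 12 13)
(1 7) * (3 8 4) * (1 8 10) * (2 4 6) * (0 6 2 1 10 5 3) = (10)(0 6 1 7 8 2 4)(3 5) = [6, 7, 4, 5, 0, 3, 1, 8, 2, 9, 10]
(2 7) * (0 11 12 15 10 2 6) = [11, 1, 7, 3, 4, 5, 0, 6, 8, 9, 2, 12, 15, 13, 14, 10] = (0 11 12 15 10 2 7 6)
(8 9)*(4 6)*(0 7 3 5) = (0 7 3 5)(4 6)(8 9) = [7, 1, 2, 5, 6, 0, 4, 3, 9, 8]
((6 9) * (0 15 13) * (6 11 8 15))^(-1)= ((0 6 9 11 8 15 13))^(-1)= (0 13 15 8 11 9 6)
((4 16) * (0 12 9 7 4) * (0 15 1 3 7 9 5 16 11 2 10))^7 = ((0 12 5 16 15 1 3 7 4 11 2 10))^7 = (0 7 5 11 15 10 3 12 4 16 2 1)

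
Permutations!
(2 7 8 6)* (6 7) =(2 6)(7 8) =[0, 1, 6, 3, 4, 5, 2, 8, 7]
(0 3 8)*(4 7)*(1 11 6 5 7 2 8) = [3, 11, 8, 1, 2, 7, 5, 4, 0, 9, 10, 6] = (0 3 1 11 6 5 7 4 2 8)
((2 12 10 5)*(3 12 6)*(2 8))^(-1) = (2 8 5 10 12 3 6)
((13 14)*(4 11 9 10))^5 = (4 11 9 10)(13 14)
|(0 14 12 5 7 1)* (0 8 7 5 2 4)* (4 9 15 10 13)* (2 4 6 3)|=|(0 14 12 4)(1 8 7)(2 9 15 10 13 6 3)|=84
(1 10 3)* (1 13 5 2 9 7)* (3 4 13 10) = (1 3 10 4 13 5 2 9 7) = [0, 3, 9, 10, 13, 2, 6, 1, 8, 7, 4, 11, 12, 5]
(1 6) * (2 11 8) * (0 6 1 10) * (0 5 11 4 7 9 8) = (0 6 10 5 11)(2 4 7 9 8) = [6, 1, 4, 3, 7, 11, 10, 9, 2, 8, 5, 0]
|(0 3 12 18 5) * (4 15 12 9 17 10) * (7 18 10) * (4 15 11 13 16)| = |(0 3 9 17 7 18 5)(4 11 13 16)(10 15 12)| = 84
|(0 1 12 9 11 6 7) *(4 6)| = |(0 1 12 9 11 4 6 7)| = 8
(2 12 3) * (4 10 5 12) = (2 4 10 5 12 3) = [0, 1, 4, 2, 10, 12, 6, 7, 8, 9, 5, 11, 3]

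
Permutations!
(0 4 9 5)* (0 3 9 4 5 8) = (0 5 3 9 8) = [5, 1, 2, 9, 4, 3, 6, 7, 0, 8]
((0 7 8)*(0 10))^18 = ((0 7 8 10))^18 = (0 8)(7 10)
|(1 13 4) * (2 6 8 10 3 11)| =6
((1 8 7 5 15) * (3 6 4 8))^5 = (1 7 6 15 8 3 5 4)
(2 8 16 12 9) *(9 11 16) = (2 8 9)(11 16 12) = [0, 1, 8, 3, 4, 5, 6, 7, 9, 2, 10, 16, 11, 13, 14, 15, 12]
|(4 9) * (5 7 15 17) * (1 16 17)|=6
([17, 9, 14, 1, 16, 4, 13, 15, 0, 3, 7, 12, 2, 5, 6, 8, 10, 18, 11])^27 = (0 16 14 17 10 6 18 7 13 11 15 5 12 8 4 2)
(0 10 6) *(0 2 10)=[0, 1, 10, 3, 4, 5, 2, 7, 8, 9, 6]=(2 10 6)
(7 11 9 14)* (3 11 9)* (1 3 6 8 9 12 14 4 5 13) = (1 3 11 6 8 9 4 5 13)(7 12 14) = [0, 3, 2, 11, 5, 13, 8, 12, 9, 4, 10, 6, 14, 1, 7]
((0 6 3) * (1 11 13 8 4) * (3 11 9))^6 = ((0 6 11 13 8 4 1 9 3))^6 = (0 1 13)(3 4 11)(6 9 8)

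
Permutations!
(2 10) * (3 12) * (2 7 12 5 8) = (2 10 7 12 3 5 8) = [0, 1, 10, 5, 4, 8, 6, 12, 2, 9, 7, 11, 3]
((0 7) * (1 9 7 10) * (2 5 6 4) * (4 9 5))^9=(0 1 6 7 10 5 9)(2 4)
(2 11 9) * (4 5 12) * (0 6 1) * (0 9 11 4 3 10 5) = (0 6 1 9 2 4)(3 10 5 12) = [6, 9, 4, 10, 0, 12, 1, 7, 8, 2, 5, 11, 3]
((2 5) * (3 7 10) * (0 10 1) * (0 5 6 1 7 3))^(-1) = ((0 10)(1 5 2 6))^(-1) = (0 10)(1 6 2 5)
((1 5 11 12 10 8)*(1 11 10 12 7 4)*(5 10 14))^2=(14)(1 8 7)(4 10 11)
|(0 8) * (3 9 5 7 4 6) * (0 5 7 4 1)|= 9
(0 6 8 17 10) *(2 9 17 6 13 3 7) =(0 13 3 7 2 9 17 10)(6 8) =[13, 1, 9, 7, 4, 5, 8, 2, 6, 17, 0, 11, 12, 3, 14, 15, 16, 10]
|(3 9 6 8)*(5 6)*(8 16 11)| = |(3 9 5 6 16 11 8)| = 7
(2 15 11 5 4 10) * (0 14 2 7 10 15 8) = (0 14 2 8)(4 15 11 5)(7 10) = [14, 1, 8, 3, 15, 4, 6, 10, 0, 9, 7, 5, 12, 13, 2, 11]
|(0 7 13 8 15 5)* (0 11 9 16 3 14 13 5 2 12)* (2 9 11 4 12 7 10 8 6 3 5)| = 36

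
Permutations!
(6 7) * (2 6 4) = (2 6 7 4) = [0, 1, 6, 3, 2, 5, 7, 4]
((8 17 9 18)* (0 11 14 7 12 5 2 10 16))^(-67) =(0 5 11 2 14 10 7 16 12)(8 17 9 18)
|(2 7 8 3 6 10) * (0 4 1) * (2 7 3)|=6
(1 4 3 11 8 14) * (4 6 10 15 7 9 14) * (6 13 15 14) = [0, 13, 2, 11, 3, 5, 10, 9, 4, 6, 14, 8, 12, 15, 1, 7] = (1 13 15 7 9 6 10 14)(3 11 8 4)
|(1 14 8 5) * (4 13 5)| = 6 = |(1 14 8 4 13 5)|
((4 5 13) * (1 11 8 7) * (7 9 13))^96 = (13)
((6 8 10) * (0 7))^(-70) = ((0 7)(6 8 10))^(-70) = (6 10 8)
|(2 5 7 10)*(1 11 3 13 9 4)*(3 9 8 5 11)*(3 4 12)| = |(1 4)(2 11 9 12 3 13 8 5 7 10)| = 10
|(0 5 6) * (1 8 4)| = 3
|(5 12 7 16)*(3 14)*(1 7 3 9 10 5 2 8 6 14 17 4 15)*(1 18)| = 16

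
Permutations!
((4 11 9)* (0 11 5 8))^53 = ((0 11 9 4 5 8))^53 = (0 8 5 4 9 11)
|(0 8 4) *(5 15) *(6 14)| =6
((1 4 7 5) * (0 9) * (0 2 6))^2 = ((0 9 2 6)(1 4 7 5))^2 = (0 2)(1 7)(4 5)(6 9)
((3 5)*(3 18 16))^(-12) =((3 5 18 16))^(-12) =(18)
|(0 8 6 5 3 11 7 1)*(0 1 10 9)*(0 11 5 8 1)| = |(0 1)(3 5)(6 8)(7 10 9 11)| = 4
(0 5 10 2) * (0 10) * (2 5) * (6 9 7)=(0 2 10 5)(6 9 7)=[2, 1, 10, 3, 4, 0, 9, 6, 8, 7, 5]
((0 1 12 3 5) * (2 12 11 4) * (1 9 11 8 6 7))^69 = ((0 9 11 4 2 12 3 5)(1 8 6 7))^69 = (0 12 11 5 2 9 3 4)(1 8 6 7)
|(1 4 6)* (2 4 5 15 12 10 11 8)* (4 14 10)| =|(1 5 15 12 4 6)(2 14 10 11 8)| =30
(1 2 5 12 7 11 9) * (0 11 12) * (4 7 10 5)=(0 11 9 1 2 4 7 12 10 5)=[11, 2, 4, 3, 7, 0, 6, 12, 8, 1, 5, 9, 10]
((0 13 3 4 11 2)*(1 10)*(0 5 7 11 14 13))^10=((1 10)(2 5 7 11)(3 4 14 13))^10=(2 7)(3 14)(4 13)(5 11)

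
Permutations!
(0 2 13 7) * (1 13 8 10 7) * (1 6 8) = (0 2 1 13 6 8 10 7) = [2, 13, 1, 3, 4, 5, 8, 0, 10, 9, 7, 11, 12, 6]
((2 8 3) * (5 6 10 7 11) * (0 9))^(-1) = ((0 9)(2 8 3)(5 6 10 7 11))^(-1) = (0 9)(2 3 8)(5 11 7 10 6)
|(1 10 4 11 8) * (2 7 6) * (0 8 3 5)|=|(0 8 1 10 4 11 3 5)(2 7 6)|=24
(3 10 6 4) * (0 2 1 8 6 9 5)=(0 2 1 8 6 4 3 10 9 5)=[2, 8, 1, 10, 3, 0, 4, 7, 6, 5, 9]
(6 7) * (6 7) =(7) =[0, 1, 2, 3, 4, 5, 6, 7]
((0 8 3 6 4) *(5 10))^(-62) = (10)(0 6 8 4 3)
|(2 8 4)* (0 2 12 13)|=|(0 2 8 4 12 13)|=6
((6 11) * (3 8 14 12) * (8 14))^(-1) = ((3 14 12)(6 11))^(-1) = (3 12 14)(6 11)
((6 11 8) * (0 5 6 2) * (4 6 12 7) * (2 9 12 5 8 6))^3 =((0 8 9 12 7 4 2)(6 11))^3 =(0 12 2 9 4 8 7)(6 11)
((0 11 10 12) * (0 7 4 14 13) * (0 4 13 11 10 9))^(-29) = ((0 10 12 7 13 4 14 11 9))^(-29) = (0 11 4 7 10 9 14 13 12)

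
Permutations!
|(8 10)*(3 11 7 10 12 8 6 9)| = 6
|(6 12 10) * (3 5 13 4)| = 12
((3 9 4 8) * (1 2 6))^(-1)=((1 2 6)(3 9 4 8))^(-1)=(1 6 2)(3 8 4 9)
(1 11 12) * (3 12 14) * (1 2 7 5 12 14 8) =(1 11 8)(2 7 5 12)(3 14) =[0, 11, 7, 14, 4, 12, 6, 5, 1, 9, 10, 8, 2, 13, 3]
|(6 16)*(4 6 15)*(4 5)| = |(4 6 16 15 5)| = 5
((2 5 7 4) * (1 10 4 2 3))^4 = (10)(2 5 7)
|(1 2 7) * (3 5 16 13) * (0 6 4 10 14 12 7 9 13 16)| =13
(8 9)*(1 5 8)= (1 5 8 9)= [0, 5, 2, 3, 4, 8, 6, 7, 9, 1]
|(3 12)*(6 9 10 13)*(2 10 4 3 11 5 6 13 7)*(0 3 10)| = 11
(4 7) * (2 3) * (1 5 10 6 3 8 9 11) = (1 5 10 6 3 2 8 9 11)(4 7) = [0, 5, 8, 2, 7, 10, 3, 4, 9, 11, 6, 1]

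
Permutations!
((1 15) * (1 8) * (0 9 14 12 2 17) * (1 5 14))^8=((0 9 1 15 8 5 14 12 2 17))^8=(0 2 14 8 1)(5 15 9 17 12)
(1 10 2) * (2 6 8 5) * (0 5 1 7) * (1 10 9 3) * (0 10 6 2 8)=(0 5 8 6)(1 9 3)(2 7 10)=[5, 9, 7, 1, 4, 8, 0, 10, 6, 3, 2]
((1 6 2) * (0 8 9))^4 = (0 8 9)(1 6 2)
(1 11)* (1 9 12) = (1 11 9 12) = [0, 11, 2, 3, 4, 5, 6, 7, 8, 12, 10, 9, 1]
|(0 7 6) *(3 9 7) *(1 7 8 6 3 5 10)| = |(0 5 10 1 7 3 9 8 6)| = 9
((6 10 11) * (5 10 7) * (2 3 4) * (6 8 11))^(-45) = (5 7 6 10)(8 11)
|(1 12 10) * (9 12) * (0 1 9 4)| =|(0 1 4)(9 12 10)| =3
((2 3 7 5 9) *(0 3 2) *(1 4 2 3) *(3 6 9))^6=(9)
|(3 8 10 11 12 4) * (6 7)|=6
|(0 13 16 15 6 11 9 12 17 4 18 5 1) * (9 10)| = 14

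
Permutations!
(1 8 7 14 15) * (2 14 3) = (1 8 7 3 2 14 15) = [0, 8, 14, 2, 4, 5, 6, 3, 7, 9, 10, 11, 12, 13, 15, 1]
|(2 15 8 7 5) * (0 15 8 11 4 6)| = |(0 15 11 4 6)(2 8 7 5)| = 20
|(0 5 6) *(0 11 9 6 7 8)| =|(0 5 7 8)(6 11 9)| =12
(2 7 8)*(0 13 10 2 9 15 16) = (0 13 10 2 7 8 9 15 16) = [13, 1, 7, 3, 4, 5, 6, 8, 9, 15, 2, 11, 12, 10, 14, 16, 0]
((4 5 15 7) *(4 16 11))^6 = ((4 5 15 7 16 11))^6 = (16)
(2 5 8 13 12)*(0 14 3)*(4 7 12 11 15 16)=[14, 1, 5, 0, 7, 8, 6, 12, 13, 9, 10, 15, 2, 11, 3, 16, 4]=(0 14 3)(2 5 8 13 11 15 16 4 7 12)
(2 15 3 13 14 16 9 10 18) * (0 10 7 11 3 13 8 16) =(0 10 18 2 15 13 14)(3 8 16 9 7 11) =[10, 1, 15, 8, 4, 5, 6, 11, 16, 7, 18, 3, 12, 14, 0, 13, 9, 17, 2]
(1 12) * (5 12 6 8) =(1 6 8 5 12) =[0, 6, 2, 3, 4, 12, 8, 7, 5, 9, 10, 11, 1]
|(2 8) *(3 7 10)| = 6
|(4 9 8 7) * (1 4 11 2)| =7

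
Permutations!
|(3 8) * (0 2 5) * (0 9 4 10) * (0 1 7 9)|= 30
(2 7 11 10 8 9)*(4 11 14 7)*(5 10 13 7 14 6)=(14)(2 4 11 13 7 6 5 10 8 9)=[0, 1, 4, 3, 11, 10, 5, 6, 9, 2, 8, 13, 12, 7, 14]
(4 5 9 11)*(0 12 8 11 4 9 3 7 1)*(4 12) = [4, 0, 2, 7, 5, 3, 6, 1, 11, 12, 10, 9, 8] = (0 4 5 3 7 1)(8 11 9 12)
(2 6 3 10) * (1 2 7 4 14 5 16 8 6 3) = (1 2 3 10 7 4 14 5 16 8 6) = [0, 2, 3, 10, 14, 16, 1, 4, 6, 9, 7, 11, 12, 13, 5, 15, 8]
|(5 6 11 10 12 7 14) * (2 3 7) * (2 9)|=|(2 3 7 14 5 6 11 10 12 9)|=10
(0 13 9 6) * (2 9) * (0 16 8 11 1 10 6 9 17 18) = (0 13 2 17 18)(1 10 6 16 8 11) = [13, 10, 17, 3, 4, 5, 16, 7, 11, 9, 6, 1, 12, 2, 14, 15, 8, 18, 0]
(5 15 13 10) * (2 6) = (2 6)(5 15 13 10) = [0, 1, 6, 3, 4, 15, 2, 7, 8, 9, 5, 11, 12, 10, 14, 13]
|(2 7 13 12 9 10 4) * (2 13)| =10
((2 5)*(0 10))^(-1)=(0 10)(2 5)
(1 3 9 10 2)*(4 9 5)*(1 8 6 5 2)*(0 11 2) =[11, 3, 8, 0, 9, 4, 5, 7, 6, 10, 1, 2] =(0 11 2 8 6 5 4 9 10 1 3)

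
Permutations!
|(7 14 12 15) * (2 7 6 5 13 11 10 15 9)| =30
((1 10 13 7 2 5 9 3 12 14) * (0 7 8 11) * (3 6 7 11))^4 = (1 3 10 12 13 14 8)(2 7 6 9 5)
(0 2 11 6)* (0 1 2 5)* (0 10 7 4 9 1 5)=(1 2 11 6 5 10 7 4 9)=[0, 2, 11, 3, 9, 10, 5, 4, 8, 1, 7, 6]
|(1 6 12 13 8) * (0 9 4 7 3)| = 5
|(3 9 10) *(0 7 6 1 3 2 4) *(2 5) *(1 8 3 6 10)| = 30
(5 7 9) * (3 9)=[0, 1, 2, 9, 4, 7, 6, 3, 8, 5]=(3 9 5 7)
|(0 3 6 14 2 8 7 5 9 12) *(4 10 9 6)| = 6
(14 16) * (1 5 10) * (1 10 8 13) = [0, 5, 2, 3, 4, 8, 6, 7, 13, 9, 10, 11, 12, 1, 16, 15, 14] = (1 5 8 13)(14 16)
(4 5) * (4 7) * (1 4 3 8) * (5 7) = [0, 4, 2, 8, 7, 5, 6, 3, 1] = (1 4 7 3 8)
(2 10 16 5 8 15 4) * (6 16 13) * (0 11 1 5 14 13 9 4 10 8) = (0 11 1 5)(2 8 15 10 9 4)(6 16 14 13) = [11, 5, 8, 3, 2, 0, 16, 7, 15, 4, 9, 1, 12, 6, 13, 10, 14]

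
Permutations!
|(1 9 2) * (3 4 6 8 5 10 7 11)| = 24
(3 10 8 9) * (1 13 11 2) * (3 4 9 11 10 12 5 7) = (1 13 10 8 11 2)(3 12 5 7)(4 9) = [0, 13, 1, 12, 9, 7, 6, 3, 11, 4, 8, 2, 5, 10]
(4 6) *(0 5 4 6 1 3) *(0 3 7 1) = (0 5 4)(1 7) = [5, 7, 2, 3, 0, 4, 6, 1]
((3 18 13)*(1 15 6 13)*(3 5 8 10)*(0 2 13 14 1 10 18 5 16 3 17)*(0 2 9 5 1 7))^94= ((0 9 5 8 18 10 17 2 13 16 3 1 15 6 14 7))^94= (0 14 15 3 13 17 18 5)(1 16 2 10 8 9 7 6)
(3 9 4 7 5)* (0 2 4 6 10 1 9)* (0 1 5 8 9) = (0 2 4 7 8 9 6 10 5 3 1) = [2, 0, 4, 1, 7, 3, 10, 8, 9, 6, 5]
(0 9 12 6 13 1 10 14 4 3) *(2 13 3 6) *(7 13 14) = (0 9 12 2 14 4 6 3)(1 10 7 13) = [9, 10, 14, 0, 6, 5, 3, 13, 8, 12, 7, 11, 2, 1, 4]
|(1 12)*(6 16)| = 2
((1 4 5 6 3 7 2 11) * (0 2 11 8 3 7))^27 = (0 3 8 2)(1 6)(4 7)(5 11)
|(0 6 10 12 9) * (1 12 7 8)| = |(0 6 10 7 8 1 12 9)| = 8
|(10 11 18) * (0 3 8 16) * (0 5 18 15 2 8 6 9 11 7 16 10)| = 13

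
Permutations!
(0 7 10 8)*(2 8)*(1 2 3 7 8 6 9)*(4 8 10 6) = (0 10 3 7 6 9 1 2 4 8) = [10, 2, 4, 7, 8, 5, 9, 6, 0, 1, 3]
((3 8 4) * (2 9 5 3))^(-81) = (2 3)(4 5)(8 9)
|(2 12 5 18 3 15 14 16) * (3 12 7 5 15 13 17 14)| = |(2 7 5 18 12 15 3 13 17 14 16)| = 11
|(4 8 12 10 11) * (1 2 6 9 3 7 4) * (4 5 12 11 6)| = 35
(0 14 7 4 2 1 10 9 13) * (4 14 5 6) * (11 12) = [5, 10, 1, 3, 2, 6, 4, 14, 8, 13, 9, 12, 11, 0, 7] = (0 5 6 4 2 1 10 9 13)(7 14)(11 12)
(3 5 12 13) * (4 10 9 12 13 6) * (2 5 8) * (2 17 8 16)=(2 5 13 3 16)(4 10 9 12 6)(8 17)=[0, 1, 5, 16, 10, 13, 4, 7, 17, 12, 9, 11, 6, 3, 14, 15, 2, 8]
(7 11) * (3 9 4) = (3 9 4)(7 11) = [0, 1, 2, 9, 3, 5, 6, 11, 8, 4, 10, 7]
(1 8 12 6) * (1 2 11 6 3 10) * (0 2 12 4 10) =[2, 8, 11, 0, 10, 5, 12, 7, 4, 9, 1, 6, 3] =(0 2 11 6 12 3)(1 8 4 10)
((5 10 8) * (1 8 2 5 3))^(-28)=((1 8 3)(2 5 10))^(-28)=(1 3 8)(2 10 5)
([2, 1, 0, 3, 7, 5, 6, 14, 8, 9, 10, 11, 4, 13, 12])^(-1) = (0 2)(4 12 14 7)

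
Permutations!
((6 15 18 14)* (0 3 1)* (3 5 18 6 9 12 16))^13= (0 9 1 14 3 18 16 5 12)(6 15)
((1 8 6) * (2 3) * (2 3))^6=(8)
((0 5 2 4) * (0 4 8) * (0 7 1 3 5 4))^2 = (1 5 8)(2 7 3)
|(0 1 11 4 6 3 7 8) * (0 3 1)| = |(1 11 4 6)(3 7 8)| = 12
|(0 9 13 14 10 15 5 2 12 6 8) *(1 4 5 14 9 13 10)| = |(0 13 9 10 15 14 1 4 5 2 12 6 8)| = 13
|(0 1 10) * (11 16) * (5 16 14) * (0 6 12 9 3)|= 28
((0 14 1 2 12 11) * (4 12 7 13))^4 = ((0 14 1 2 7 13 4 12 11))^4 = (0 7 11 2 12 1 4 14 13)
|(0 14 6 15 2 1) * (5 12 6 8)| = 9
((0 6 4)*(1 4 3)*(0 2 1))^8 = (0 3 6)(1 2 4)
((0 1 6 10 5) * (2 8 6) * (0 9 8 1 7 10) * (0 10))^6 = (5 9 8 6 10) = ((0 7)(1 2)(5 9 8 6 10))^6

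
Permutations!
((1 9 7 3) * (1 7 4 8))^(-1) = ((1 9 4 8)(3 7))^(-1) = (1 8 4 9)(3 7)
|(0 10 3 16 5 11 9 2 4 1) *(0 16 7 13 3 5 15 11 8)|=84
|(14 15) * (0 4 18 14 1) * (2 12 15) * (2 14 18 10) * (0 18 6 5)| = 10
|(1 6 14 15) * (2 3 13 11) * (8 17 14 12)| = 28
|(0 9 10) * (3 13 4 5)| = |(0 9 10)(3 13 4 5)| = 12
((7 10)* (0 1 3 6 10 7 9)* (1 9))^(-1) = ((0 9)(1 3 6 10))^(-1) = (0 9)(1 10 6 3)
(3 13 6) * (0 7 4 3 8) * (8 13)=[7, 1, 2, 8, 3, 5, 13, 4, 0, 9, 10, 11, 12, 6]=(0 7 4 3 8)(6 13)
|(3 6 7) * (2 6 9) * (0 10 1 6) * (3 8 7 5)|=8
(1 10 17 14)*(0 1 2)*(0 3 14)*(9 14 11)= (0 1 10 17)(2 3 11 9 14)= [1, 10, 3, 11, 4, 5, 6, 7, 8, 14, 17, 9, 12, 13, 2, 15, 16, 0]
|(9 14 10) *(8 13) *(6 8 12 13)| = |(6 8)(9 14 10)(12 13)| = 6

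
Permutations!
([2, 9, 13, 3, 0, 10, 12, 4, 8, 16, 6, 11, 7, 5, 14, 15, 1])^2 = [13, 16, 5, 3, 2, 6, 7, 0, 8, 1, 12, 11, 4, 10, 14, 15, 9]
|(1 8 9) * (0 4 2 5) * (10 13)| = 12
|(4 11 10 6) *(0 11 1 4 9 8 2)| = |(0 11 10 6 9 8 2)(1 4)| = 14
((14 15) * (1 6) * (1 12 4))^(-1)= ((1 6 12 4)(14 15))^(-1)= (1 4 12 6)(14 15)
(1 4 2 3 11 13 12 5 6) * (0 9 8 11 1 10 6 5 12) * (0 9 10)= (0 10 6)(1 4 2 3)(8 11 13 9)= [10, 4, 3, 1, 2, 5, 0, 7, 11, 8, 6, 13, 12, 9]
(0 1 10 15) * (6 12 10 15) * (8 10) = (0 1 15)(6 12 8 10) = [1, 15, 2, 3, 4, 5, 12, 7, 10, 9, 6, 11, 8, 13, 14, 0]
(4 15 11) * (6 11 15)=(15)(4 6 11)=[0, 1, 2, 3, 6, 5, 11, 7, 8, 9, 10, 4, 12, 13, 14, 15]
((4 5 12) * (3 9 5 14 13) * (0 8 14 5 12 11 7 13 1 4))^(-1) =((0 8 14 1 4 5 11 7 13 3 9 12))^(-1) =(0 12 9 3 13 7 11 5 4 1 14 8)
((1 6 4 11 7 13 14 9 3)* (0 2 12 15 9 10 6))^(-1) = (0 1 3 9 15 12 2)(4 6 10 14 13 7 11)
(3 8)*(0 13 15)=[13, 1, 2, 8, 4, 5, 6, 7, 3, 9, 10, 11, 12, 15, 14, 0]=(0 13 15)(3 8)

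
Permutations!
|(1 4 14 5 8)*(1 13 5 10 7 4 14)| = |(1 14 10 7 4)(5 8 13)| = 15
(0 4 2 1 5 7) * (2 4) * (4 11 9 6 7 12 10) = (0 2 1 5 12 10 4 11 9 6 7) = [2, 5, 1, 3, 11, 12, 7, 0, 8, 6, 4, 9, 10]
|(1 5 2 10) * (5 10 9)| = 6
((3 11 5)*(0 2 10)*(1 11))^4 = ((0 2 10)(1 11 5 3))^4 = (11)(0 2 10)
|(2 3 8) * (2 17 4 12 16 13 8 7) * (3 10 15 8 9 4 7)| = |(2 10 15 8 17 7)(4 12 16 13 9)| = 30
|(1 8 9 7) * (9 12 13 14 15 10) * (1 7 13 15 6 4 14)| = 21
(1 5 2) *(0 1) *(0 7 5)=(0 1)(2 7 5)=[1, 0, 7, 3, 4, 2, 6, 5]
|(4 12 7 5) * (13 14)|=|(4 12 7 5)(13 14)|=4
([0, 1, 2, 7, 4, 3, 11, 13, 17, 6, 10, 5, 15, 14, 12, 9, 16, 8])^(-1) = [0, 1, 2, 5, 4, 11, 9, 3, 17, 15, 10, 6, 14, 7, 13, 12, 16, 8]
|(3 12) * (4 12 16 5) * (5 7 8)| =|(3 16 7 8 5 4 12)| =7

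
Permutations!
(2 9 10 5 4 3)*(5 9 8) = [0, 1, 8, 2, 3, 4, 6, 7, 5, 10, 9] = (2 8 5 4 3)(9 10)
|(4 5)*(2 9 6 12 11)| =10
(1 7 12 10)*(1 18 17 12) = (1 7)(10 18 17 12) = [0, 7, 2, 3, 4, 5, 6, 1, 8, 9, 18, 11, 10, 13, 14, 15, 16, 12, 17]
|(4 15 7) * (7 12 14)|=5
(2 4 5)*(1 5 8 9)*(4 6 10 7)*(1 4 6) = (1 5 2)(4 8 9)(6 10 7) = [0, 5, 1, 3, 8, 2, 10, 6, 9, 4, 7]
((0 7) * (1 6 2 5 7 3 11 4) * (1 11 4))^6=(0 2 11)(1 3 5)(4 7 6)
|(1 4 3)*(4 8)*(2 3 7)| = |(1 8 4 7 2 3)| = 6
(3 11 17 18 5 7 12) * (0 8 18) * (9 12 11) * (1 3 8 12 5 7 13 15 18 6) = [12, 3, 2, 9, 4, 13, 1, 11, 6, 5, 10, 17, 8, 15, 14, 18, 16, 0, 7] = (0 12 8 6 1 3 9 5 13 15 18 7 11 17)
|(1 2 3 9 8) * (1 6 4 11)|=|(1 2 3 9 8 6 4 11)|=8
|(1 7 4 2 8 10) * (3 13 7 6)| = 9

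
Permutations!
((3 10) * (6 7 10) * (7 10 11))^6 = (11) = ((3 6 10)(7 11))^6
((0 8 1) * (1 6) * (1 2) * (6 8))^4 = (8)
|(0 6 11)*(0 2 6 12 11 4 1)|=7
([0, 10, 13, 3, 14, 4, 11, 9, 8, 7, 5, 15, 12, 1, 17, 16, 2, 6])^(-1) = [0, 13, 16, 3, 5, 10, 17, 9, 8, 7, 1, 6, 12, 2, 4, 11, 15, 14]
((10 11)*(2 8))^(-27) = (2 8)(10 11)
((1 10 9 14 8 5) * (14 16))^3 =((1 10 9 16 14 8 5))^3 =(1 16 5 9 8 10 14)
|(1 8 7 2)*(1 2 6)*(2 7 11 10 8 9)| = |(1 9 2 7 6)(8 11 10)| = 15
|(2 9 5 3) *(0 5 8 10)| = |(0 5 3 2 9 8 10)| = 7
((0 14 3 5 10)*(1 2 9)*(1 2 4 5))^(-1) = ((0 14 3 1 4 5 10)(2 9))^(-1) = (0 10 5 4 1 3 14)(2 9)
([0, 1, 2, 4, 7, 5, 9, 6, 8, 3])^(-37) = [0, 1, 2, 6, 9, 5, 4, 3, 8, 7]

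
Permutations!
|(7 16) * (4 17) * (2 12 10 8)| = 4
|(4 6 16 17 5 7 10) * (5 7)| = 6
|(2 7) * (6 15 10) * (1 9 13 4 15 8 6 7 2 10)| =|(1 9 13 4 15)(6 8)(7 10)| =10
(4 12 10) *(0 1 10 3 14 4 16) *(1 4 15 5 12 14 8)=(0 4 14 15 5 12 3 8 1 10 16)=[4, 10, 2, 8, 14, 12, 6, 7, 1, 9, 16, 11, 3, 13, 15, 5, 0]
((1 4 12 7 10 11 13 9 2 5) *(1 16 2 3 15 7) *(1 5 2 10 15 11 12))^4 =((1 4)(3 11 13 9)(5 16 10 12)(7 15))^4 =(16)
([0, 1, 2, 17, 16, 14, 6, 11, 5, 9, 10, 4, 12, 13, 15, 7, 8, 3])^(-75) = [0, 1, 2, 17, 15, 4, 6, 5, 11, 9, 10, 14, 12, 13, 16, 8, 7, 3]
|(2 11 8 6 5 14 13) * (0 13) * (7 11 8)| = 14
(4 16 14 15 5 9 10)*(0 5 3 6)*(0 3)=(0 5 9 10 4 16 14 15)(3 6)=[5, 1, 2, 6, 16, 9, 3, 7, 8, 10, 4, 11, 12, 13, 15, 0, 14]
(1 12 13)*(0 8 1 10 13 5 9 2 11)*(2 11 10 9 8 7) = (0 7 2 10 13 9 11)(1 12 5 8) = [7, 12, 10, 3, 4, 8, 6, 2, 1, 11, 13, 0, 5, 9]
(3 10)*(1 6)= (1 6)(3 10)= [0, 6, 2, 10, 4, 5, 1, 7, 8, 9, 3]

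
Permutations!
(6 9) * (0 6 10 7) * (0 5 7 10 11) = (0 6 9 11)(5 7) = [6, 1, 2, 3, 4, 7, 9, 5, 8, 11, 10, 0]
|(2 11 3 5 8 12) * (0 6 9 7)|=|(0 6 9 7)(2 11 3 5 8 12)|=12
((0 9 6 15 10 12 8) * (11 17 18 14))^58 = (0 6 10 8 9 15 12)(11 18)(14 17)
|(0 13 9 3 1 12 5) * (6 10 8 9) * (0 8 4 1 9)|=18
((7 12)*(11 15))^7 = ((7 12)(11 15))^7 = (7 12)(11 15)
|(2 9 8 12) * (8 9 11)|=|(2 11 8 12)|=4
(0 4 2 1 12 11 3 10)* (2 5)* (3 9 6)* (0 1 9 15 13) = [4, 12, 9, 10, 5, 2, 3, 7, 8, 6, 1, 15, 11, 0, 14, 13] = (0 4 5 2 9 6 3 10 1 12 11 15 13)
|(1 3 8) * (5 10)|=6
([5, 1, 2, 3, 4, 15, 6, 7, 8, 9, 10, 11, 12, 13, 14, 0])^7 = (0 5 15)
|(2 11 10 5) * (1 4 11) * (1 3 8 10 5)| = |(1 4 11 5 2 3 8 10)| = 8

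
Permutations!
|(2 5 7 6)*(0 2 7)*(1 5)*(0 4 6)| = |(0 2 1 5 4 6 7)| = 7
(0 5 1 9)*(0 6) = (0 5 1 9 6) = [5, 9, 2, 3, 4, 1, 0, 7, 8, 6]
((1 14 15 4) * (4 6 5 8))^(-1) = ((1 14 15 6 5 8 4))^(-1) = (1 4 8 5 6 15 14)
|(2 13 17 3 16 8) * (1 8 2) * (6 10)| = 10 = |(1 8)(2 13 17 3 16)(6 10)|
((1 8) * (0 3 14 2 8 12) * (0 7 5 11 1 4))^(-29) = ((0 3 14 2 8 4)(1 12 7 5 11))^(-29) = (0 3 14 2 8 4)(1 12 7 5 11)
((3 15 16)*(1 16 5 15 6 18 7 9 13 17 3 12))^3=(3 7 17 18 13 6 9)(5 15)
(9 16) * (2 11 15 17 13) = (2 11 15 17 13)(9 16) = [0, 1, 11, 3, 4, 5, 6, 7, 8, 16, 10, 15, 12, 2, 14, 17, 9, 13]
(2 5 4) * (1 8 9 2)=(1 8 9 2 5 4)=[0, 8, 5, 3, 1, 4, 6, 7, 9, 2]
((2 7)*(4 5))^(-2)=(7)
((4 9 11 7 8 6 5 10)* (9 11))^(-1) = (4 10 5 6 8 7 11)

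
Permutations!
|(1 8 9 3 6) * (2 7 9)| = |(1 8 2 7 9 3 6)| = 7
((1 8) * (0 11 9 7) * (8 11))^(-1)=((0 8 1 11 9 7))^(-1)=(0 7 9 11 1 8)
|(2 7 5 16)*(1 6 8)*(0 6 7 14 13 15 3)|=|(0 6 8 1 7 5 16 2 14 13 15 3)|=12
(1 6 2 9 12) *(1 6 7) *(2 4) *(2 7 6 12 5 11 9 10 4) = (12)(1 6 2 10 4 7)(5 11 9) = [0, 6, 10, 3, 7, 11, 2, 1, 8, 5, 4, 9, 12]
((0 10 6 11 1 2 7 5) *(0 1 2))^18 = (0 6 2 5)(1 10 11 7)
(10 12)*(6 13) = (6 13)(10 12) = [0, 1, 2, 3, 4, 5, 13, 7, 8, 9, 12, 11, 10, 6]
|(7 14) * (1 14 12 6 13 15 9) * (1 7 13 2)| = 9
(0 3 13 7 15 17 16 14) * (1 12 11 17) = [3, 12, 2, 13, 4, 5, 6, 15, 8, 9, 10, 17, 11, 7, 0, 1, 14, 16] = (0 3 13 7 15 1 12 11 17 16 14)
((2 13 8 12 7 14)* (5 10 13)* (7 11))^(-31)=((2 5 10 13 8 12 11 7 14))^(-31)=(2 12 5 11 10 7 13 14 8)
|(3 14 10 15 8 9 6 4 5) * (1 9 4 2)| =28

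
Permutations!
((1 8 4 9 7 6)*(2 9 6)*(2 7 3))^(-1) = (1 6 4 8)(2 3 9)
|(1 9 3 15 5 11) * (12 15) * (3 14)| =8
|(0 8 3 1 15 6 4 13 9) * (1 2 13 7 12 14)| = 42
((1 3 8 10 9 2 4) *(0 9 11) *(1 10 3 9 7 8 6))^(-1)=((0 7 8 3 6 1 9 2 4 10 11))^(-1)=(0 11 10 4 2 9 1 6 3 8 7)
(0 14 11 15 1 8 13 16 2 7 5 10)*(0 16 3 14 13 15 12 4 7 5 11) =[13, 8, 5, 14, 7, 10, 6, 11, 15, 9, 16, 12, 4, 3, 0, 1, 2] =(0 13 3 14)(1 8 15)(2 5 10 16)(4 7 11 12)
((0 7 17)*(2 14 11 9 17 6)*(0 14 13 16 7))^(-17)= ((2 13 16 7 6)(9 17 14 11))^(-17)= (2 7 13 6 16)(9 11 14 17)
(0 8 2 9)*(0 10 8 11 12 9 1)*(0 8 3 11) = [0, 8, 1, 11, 4, 5, 6, 7, 2, 10, 3, 12, 9] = (1 8 2)(3 11 12 9 10)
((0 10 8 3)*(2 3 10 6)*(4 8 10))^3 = ((10)(0 6 2 3)(4 8))^3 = (10)(0 3 2 6)(4 8)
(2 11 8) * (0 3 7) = (0 3 7)(2 11 8) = [3, 1, 11, 7, 4, 5, 6, 0, 2, 9, 10, 8]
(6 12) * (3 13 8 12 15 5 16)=[0, 1, 2, 13, 4, 16, 15, 7, 12, 9, 10, 11, 6, 8, 14, 5, 3]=(3 13 8 12 6 15 5 16)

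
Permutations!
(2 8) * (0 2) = (0 2 8) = [2, 1, 8, 3, 4, 5, 6, 7, 0]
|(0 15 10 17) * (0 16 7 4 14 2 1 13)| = 11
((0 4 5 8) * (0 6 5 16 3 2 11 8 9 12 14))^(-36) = (16)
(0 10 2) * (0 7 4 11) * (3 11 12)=(0 10 2 7 4 12 3 11)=[10, 1, 7, 11, 12, 5, 6, 4, 8, 9, 2, 0, 3]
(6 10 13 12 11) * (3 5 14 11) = (3 5 14 11 6 10 13 12) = [0, 1, 2, 5, 4, 14, 10, 7, 8, 9, 13, 6, 3, 12, 11]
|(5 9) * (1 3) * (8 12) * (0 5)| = 6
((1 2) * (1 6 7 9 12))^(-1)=(1 12 9 7 6 2)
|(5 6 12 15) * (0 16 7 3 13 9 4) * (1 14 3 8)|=20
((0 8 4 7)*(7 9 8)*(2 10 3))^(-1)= (0 7)(2 3 10)(4 8 9)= ((0 7)(2 10 3)(4 9 8))^(-1)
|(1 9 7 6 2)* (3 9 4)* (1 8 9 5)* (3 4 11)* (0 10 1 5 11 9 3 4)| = 11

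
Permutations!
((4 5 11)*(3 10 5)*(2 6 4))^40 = ((2 6 4 3 10 5 11))^40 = (2 5 3 6 11 10 4)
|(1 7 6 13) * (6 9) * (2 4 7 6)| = |(1 6 13)(2 4 7 9)| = 12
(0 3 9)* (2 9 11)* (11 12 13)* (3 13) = [13, 1, 9, 12, 4, 5, 6, 7, 8, 0, 10, 2, 3, 11] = (0 13 11 2 9)(3 12)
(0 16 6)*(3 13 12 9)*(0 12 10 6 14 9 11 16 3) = (0 3 13 10 6 12 11 16 14 9) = [3, 1, 2, 13, 4, 5, 12, 7, 8, 0, 6, 16, 11, 10, 9, 15, 14]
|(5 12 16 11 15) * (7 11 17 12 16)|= 7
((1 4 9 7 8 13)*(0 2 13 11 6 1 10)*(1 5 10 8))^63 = (0 10 5 6 11 8 13 2)(1 7 9 4)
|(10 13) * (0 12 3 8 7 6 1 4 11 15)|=10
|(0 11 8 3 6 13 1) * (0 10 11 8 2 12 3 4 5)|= 8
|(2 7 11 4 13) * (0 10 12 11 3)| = 9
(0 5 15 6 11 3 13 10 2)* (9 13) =(0 5 15 6 11 3 9 13 10 2) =[5, 1, 0, 9, 4, 15, 11, 7, 8, 13, 2, 3, 12, 10, 14, 6]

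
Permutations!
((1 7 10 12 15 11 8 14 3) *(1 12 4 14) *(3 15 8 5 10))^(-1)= (1 8 12 3 7)(4 10 5 11 15 14)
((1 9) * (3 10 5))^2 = (3 5 10)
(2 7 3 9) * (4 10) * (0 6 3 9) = [6, 1, 7, 0, 10, 5, 3, 9, 8, 2, 4] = (0 6 3)(2 7 9)(4 10)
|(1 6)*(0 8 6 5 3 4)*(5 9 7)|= |(0 8 6 1 9 7 5 3 4)|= 9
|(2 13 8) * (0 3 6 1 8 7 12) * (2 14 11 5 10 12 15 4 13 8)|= 44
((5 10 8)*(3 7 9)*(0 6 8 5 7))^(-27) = ((0 6 8 7 9 3)(5 10))^(-27) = (0 7)(3 8)(5 10)(6 9)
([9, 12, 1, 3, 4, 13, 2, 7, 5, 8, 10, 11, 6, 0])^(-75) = (13)(1 12 6 2)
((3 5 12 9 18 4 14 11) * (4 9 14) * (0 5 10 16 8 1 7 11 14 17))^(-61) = ((0 5 12 17)(1 7 11 3 10 16 8)(9 18))^(-61) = (0 17 12 5)(1 11 10 8 7 3 16)(9 18)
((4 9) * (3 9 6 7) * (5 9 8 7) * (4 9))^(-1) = (9)(3 7 8)(4 5 6)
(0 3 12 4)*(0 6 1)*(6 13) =(0 3 12 4 13 6 1) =[3, 0, 2, 12, 13, 5, 1, 7, 8, 9, 10, 11, 4, 6]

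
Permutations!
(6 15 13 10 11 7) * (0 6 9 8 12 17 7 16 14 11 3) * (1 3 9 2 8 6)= (0 1 3)(2 8 12 17 7)(6 15 13 10 9)(11 16 14)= [1, 3, 8, 0, 4, 5, 15, 2, 12, 6, 9, 16, 17, 10, 11, 13, 14, 7]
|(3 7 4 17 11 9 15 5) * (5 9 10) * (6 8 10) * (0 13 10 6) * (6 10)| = 22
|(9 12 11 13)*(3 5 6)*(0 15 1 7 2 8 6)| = |(0 15 1 7 2 8 6 3 5)(9 12 11 13)| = 36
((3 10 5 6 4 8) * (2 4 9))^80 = (10)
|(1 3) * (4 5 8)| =|(1 3)(4 5 8)| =6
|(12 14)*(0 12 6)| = 4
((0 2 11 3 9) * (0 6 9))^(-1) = (0 3 11 2)(6 9)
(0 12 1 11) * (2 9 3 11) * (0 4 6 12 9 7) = (0 9 3 11 4 6 12 1 2 7) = [9, 2, 7, 11, 6, 5, 12, 0, 8, 3, 10, 4, 1]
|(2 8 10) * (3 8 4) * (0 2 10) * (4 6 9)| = 7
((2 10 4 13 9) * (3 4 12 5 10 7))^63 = (2 4)(3 9)(7 13)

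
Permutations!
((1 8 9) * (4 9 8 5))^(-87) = ((1 5 4 9))^(-87) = (1 5 4 9)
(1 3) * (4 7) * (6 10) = (1 3)(4 7)(6 10) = [0, 3, 2, 1, 7, 5, 10, 4, 8, 9, 6]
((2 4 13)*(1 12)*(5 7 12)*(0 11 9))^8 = (0 9 11)(2 13 4)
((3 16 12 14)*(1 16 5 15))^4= ((1 16 12 14 3 5 15))^4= (1 3 16 5 12 15 14)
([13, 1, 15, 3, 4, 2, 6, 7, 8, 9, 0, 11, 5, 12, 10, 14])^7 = (0 10 14 15 2 5 12 13)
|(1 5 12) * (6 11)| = |(1 5 12)(6 11)| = 6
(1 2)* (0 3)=(0 3)(1 2)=[3, 2, 1, 0]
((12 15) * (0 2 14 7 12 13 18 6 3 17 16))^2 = ((0 2 14 7 12 15 13 18 6 3 17 16))^2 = (0 14 12 13 6 17)(2 7 15 18 3 16)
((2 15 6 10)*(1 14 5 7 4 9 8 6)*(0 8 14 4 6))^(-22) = (1 2 6 5 9)(4 15 10 7 14)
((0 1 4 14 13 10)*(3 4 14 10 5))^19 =((0 1 14 13 5 3 4 10))^19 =(0 13 4 1 5 10 14 3)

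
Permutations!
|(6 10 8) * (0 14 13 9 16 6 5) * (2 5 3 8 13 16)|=18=|(0 14 16 6 10 13 9 2 5)(3 8)|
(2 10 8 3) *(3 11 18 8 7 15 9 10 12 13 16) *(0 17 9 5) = [17, 1, 12, 2, 4, 0, 6, 15, 11, 10, 7, 18, 13, 16, 14, 5, 3, 9, 8] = (0 17 9 10 7 15 5)(2 12 13 16 3)(8 11 18)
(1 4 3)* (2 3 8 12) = (1 4 8 12 2 3) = [0, 4, 3, 1, 8, 5, 6, 7, 12, 9, 10, 11, 2]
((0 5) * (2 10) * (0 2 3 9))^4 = (0 3 2)(5 9 10)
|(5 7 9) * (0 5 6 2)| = |(0 5 7 9 6 2)| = 6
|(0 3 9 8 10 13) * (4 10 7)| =8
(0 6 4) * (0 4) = (0 6) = [6, 1, 2, 3, 4, 5, 0]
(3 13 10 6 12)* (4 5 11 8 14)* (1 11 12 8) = [0, 11, 2, 13, 5, 12, 8, 7, 14, 9, 6, 1, 3, 10, 4] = (1 11)(3 13 10 6 8 14 4 5 12)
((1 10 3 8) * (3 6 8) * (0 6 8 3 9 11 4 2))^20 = ((0 6 3 9 11 4 2)(1 10 8))^20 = (0 2 4 11 9 3 6)(1 8 10)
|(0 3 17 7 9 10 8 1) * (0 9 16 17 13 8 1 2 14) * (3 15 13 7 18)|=30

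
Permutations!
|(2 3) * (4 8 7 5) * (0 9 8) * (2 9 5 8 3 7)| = 6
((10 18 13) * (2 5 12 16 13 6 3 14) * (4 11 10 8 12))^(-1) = (2 14 3 6 18 10 11 4 5)(8 13 16 12) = ((2 5 4 11 10 18 6 3 14)(8 12 16 13))^(-1)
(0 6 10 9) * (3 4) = (0 6 10 9)(3 4) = [6, 1, 2, 4, 3, 5, 10, 7, 8, 0, 9]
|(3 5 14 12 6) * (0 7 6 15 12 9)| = 14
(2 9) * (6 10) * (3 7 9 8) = (2 8 3 7 9)(6 10) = [0, 1, 8, 7, 4, 5, 10, 9, 3, 2, 6]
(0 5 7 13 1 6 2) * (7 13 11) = (0 5 13 1 6 2)(7 11) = [5, 6, 0, 3, 4, 13, 2, 11, 8, 9, 10, 7, 12, 1]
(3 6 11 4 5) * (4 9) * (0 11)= (0 11 9 4 5 3 6)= [11, 1, 2, 6, 5, 3, 0, 7, 8, 4, 10, 9]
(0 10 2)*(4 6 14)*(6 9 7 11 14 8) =[10, 1, 0, 3, 9, 5, 8, 11, 6, 7, 2, 14, 12, 13, 4] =(0 10 2)(4 9 7 11 14)(6 8)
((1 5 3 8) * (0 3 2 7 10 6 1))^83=(0 8 3)(1 6 10 7 2 5)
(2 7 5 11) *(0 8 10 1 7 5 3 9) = [8, 7, 5, 9, 4, 11, 6, 3, 10, 0, 1, 2] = (0 8 10 1 7 3 9)(2 5 11)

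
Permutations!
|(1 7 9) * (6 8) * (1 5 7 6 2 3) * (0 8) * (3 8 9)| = 14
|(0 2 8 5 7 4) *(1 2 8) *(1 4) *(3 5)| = 8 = |(0 8 3 5 7 1 2 4)|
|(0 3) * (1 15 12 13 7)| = 10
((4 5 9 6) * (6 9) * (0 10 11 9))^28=((0 10 11 9)(4 5 6))^28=(11)(4 5 6)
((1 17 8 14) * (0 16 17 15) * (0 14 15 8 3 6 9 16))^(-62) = ((1 8 15 14)(3 6 9 16 17))^(-62) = (1 15)(3 16 6 17 9)(8 14)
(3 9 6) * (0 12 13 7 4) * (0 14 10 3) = (0 12 13 7 4 14 10 3 9 6) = [12, 1, 2, 9, 14, 5, 0, 4, 8, 6, 3, 11, 13, 7, 10]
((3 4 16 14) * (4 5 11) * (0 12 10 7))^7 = ((0 12 10 7)(3 5 11 4 16 14))^7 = (0 7 10 12)(3 5 11 4 16 14)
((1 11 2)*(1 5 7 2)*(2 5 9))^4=(11)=((1 11)(2 9)(5 7))^4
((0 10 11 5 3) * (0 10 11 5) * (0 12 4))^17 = ((0 11 12 4)(3 10 5))^17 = (0 11 12 4)(3 5 10)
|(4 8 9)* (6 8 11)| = |(4 11 6 8 9)| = 5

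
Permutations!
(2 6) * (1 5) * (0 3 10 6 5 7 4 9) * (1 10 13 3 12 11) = (0 12 11 1 7 4 9)(2 5 10 6)(3 13) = [12, 7, 5, 13, 9, 10, 2, 4, 8, 0, 6, 1, 11, 3]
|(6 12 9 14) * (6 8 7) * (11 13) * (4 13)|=6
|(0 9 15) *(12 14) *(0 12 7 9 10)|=|(0 10)(7 9 15 12 14)|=10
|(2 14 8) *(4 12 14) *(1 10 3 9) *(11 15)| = 20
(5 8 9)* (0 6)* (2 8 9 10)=[6, 1, 8, 3, 4, 9, 0, 7, 10, 5, 2]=(0 6)(2 8 10)(5 9)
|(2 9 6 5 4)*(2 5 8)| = 4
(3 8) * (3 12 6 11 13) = (3 8 12 6 11 13) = [0, 1, 2, 8, 4, 5, 11, 7, 12, 9, 10, 13, 6, 3]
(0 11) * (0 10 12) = [11, 1, 2, 3, 4, 5, 6, 7, 8, 9, 12, 10, 0] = (0 11 10 12)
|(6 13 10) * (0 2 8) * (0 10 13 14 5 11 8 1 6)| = |(0 2 1 6 14 5 11 8 10)| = 9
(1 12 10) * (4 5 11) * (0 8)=(0 8)(1 12 10)(4 5 11)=[8, 12, 2, 3, 5, 11, 6, 7, 0, 9, 1, 4, 10]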